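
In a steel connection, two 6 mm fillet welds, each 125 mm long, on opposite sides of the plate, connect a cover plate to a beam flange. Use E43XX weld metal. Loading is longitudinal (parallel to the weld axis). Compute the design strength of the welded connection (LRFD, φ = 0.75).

φR_n ≈ 205 kN

E43XX → F_EXX = 430 MPa.
Effective throat t_e = 0.707 × 6 = 4.242 mm.
Total length L = 250 mm; A_we = 4.242 × 250 = 1060 mm².
F_nw = 0.6 F_EXX = 0.6 × 430 = 258 MPa.
φR_n = 0.75 × 258 × 1060 × 10⁻³ = 205.2 kN.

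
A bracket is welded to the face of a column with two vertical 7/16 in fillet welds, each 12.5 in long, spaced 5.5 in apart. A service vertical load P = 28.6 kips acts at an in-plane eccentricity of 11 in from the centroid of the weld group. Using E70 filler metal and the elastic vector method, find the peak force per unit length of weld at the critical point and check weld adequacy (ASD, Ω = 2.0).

f_max ≈ 4.75 kip/in; adequate

E70XX → F_EXX = 70 ksi.
Total weld length L_w = 25 in. Treat welds as unit-width lines.
Polar moment about centroid: J = 2[d³/12 + d(b/2)²] = 2[12.5³/12 + 12.5×2.75²] = 514.6 in³.
Direct shear f_v = P/L_w = 28.6 / 25 = 1.144 kip/in (vertical).
Torsion M = P·e = 28.6 × 11 = 314.6 kip·in.
Critical point at (x, y) = (2.75, 6.25) from centroid. f_tx = M·y/J = 3.821 kip/in; f_ty = M·x/J = 1.681 kip/in.
Resultant f_max = √[f_tx² + (f_v + f_ty)²] = √[3.821² + (1.144 + 1.681)²] = 4.752 kip/in.
Capacity per unit length: r_n/Ω = (1/2.0) × 0.6 × 70 × (0.707 × 0.4375) = 6.496 kip/in.
4.752 ≤ 6.496 → adequate.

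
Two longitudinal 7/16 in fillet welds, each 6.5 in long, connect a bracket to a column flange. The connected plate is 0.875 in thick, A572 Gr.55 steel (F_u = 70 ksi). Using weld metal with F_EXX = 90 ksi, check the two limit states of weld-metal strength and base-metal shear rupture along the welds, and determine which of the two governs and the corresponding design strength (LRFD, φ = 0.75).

φR_n ≈ 163 kips (weld metal governs)

t_e = 0.707 × 0.4375 = 0.3093 in; L = 13 in.
Weld metal: φR_n = 0.75 × 0.6 × 90 × 0.3093 × 13 = 162.9 kips.
Base metal (shear rupture): φR_n = 0.75 × 0.6 × 70 × 0.875 × 13 = 358.3 kips.
Governing: weld metal.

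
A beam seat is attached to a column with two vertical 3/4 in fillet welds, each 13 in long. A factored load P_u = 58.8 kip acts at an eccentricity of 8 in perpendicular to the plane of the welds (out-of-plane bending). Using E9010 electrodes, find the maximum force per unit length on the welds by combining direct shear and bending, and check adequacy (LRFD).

f_max ≈ 8.65 kip/in; adequate

E90XX → F_EXX = 90 ksi.
L_w = 2 × 13 = 26 in; section modulus (unit throat) S = 2 × L²/6 = 56.33 in².
Direct shear f_v = P/L_w = 58.8/26 = 2.262 kip/in.
Moment M = P × e = 58.8 × 8 = 470.4 kip·in; bending f_b = M/S = 8.35 kip/in.
f_max = √(f_v² + f_b²) = √(2.262² + 8.35²) = 8.651 kip/in.
φr_n = 0.75 × 0.6 × 90 × (0.707 × 0.75) = 21.48 kip/in → adequate.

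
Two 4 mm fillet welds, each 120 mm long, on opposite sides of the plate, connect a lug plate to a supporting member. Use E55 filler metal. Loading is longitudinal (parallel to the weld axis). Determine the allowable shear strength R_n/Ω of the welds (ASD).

R_n/Ω ≈ 112 kN

E55XX → F_EXX = 550 MPa.
Effective throat t_e = 0.707 × 4 = 2.828 mm.
Total length L = 240 mm; A_we = 2.828 × 240 = 678.7 mm².
F_nw = 0.6 F_EXX = 0.6 × 550 = 330 MPa.
R_n = 330 × 678.7 × 10⁻³ = 224 kN; R_n/Ω = 224/2.0 = 112 kN.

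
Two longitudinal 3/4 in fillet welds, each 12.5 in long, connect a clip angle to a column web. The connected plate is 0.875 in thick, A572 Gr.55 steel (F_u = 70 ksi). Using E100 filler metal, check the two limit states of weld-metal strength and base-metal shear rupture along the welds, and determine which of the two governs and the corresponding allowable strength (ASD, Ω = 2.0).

R_n/Ω ≈ 398 kip (weld metal governs)

E100XX → F_EXX = 100 ksi.
t_e = 0.707 × 0.75 = 0.5302 in; L = 25 in.
Weld metal: R_n/Ω = (1/2.0) × 0.6 × 100 × 0.5302 × 25 = 397.7 kip.
Base metal (shear rupture): R_n/Ω = (1/2.0) × 0.6 × 70 × 0.875 × 25 = 459.4 kip.
Governing: weld metal.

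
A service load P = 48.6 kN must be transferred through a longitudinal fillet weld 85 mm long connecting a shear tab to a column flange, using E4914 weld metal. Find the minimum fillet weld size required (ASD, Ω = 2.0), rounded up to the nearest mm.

w = 6 mm

E49XX → F_EXX = 490 MPa.
Total weld length L = 85 mm.
Required throat t_e = P × Ω / (0.6 F_EXX × L) = 48.6 × 2.0 / (0.6 × 490 × 85 × 10⁻³) = 3.89 mm.
Required leg w = t_e / 0.707 = 5.501 mm → use 6 mm.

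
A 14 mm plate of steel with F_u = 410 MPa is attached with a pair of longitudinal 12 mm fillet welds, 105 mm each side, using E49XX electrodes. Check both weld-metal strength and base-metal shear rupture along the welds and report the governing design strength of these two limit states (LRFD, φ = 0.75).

φR_n ≈ 393 kN (weld metal governs)

E49XX → F_EXX = 490 MPa.
t_e = 0.707 × 12 = 8.484 mm; L = 210 mm.
Weld metal: φR_n = 0.75 × 0.6 × 490 × 8.484 × 210 × 10⁻³ = 392.9 kN.
Base metal (shear rupture): φR_n = 0.75 × 0.6 × 410 × 14 × 210 × 10⁻³ = 542.4 kN.
Governing: weld metal.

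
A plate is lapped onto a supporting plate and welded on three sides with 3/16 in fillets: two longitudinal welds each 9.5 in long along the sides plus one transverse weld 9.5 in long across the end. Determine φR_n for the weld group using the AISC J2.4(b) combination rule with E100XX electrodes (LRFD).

E100XX → F_EXX = 100 ksi.
t_e = 0.707 × 0.1875 = 0.1326 in.
R_nwl = 0.6 × 100 × 0.1326 × 19 = 151.1 kips (longitudinal, 2 welds).
R_nwt = 0.6 × 100 × 0.1326 × 9.5 = 75.56 kips (transverse, base value).
(i) R_nwl + R_nwt = 226.7 kips; (ii) 0.85 R_nwl + 1.5 R_nwt = 241.8 kips.
R_n = max = 241.8 kips [governs: (ii)]; φR_n = 181.3 kips.

φR_n ≈ 181 kips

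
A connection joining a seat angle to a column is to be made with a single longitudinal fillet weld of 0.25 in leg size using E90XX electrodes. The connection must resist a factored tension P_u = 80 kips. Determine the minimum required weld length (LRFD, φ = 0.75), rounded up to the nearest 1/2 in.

L = 11.5 in

E90XX → F_EXX = 90 ksi.
Throat t_e = 0.707 × 0.25 = 0.1767 in.
φr_n = 0.75 × 0.6 × 90 × 0.1767 = 7.158 kips/in.
L_req = P_u / φr_n = 80 / 7.158 = 11.18 in total.
Round up → use L = 11.5 in.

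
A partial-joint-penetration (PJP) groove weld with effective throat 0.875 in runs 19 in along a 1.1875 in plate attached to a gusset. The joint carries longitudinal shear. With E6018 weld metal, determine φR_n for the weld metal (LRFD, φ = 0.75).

φR_n ≈ 449 kips

E60XX → F_EXX = 60 ksi.
Effective throat (given) t_e = 0.875 in.
A_we = 0.875 × 19 = 16.62 in².
F_nw = 0.6 F_EXX = 36 ksi.
φR_n = 0.75 × 36 × 16.62 = 448.9 kips.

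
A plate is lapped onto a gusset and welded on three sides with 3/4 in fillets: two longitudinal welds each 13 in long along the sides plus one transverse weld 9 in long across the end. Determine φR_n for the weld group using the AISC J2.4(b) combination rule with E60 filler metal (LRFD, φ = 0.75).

E60XX → F_EXX = 60 ksi.
t_e = 0.707 × 0.75 = 0.5302 in.
R_nwl = 0.6 × 60 × 0.5302 × 26 = 496.3 kips (longitudinal, 2 welds).
R_nwt = 0.6 × 60 × 0.5302 × 9 = 171.8 kips (transverse, base value).
(i) R_nwl + R_nwt = 668.1 kips; (ii) 0.85 R_nwl + 1.5 R_nwt = 679.6 kips.
R_n = max = 679.6 kips [governs: (ii)]; φR_n = 509.7 kips.

φR_n ≈ 510 kips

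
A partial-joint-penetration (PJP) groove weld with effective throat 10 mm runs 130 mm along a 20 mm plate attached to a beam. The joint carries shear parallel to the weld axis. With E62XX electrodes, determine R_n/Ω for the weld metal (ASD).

E62XX → F_EXX = 620 MPa.
Effective throat (given) t_e = 10 mm.
A_we = 10 × 130 = 1300 mm².
F_nw = 0.6 F_EXX = 372 MPa.
R_n/Ω = (372 × 1300) / 2.0 × 10⁻³ = 241.8 kN.

R_n/Ω ≈ 242 kN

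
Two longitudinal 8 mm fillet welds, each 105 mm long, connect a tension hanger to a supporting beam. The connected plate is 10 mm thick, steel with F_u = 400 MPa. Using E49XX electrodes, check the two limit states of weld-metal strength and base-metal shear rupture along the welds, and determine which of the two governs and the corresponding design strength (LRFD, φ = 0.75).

φR_n ≈ 262 kN (weld metal governs)

E49XX → F_EXX = 490 MPa.
t_e = 0.707 × 8 = 5.656 mm; L = 210 mm.
Weld metal: φR_n = 0.75 × 0.6 × 490 × 5.656 × 210 × 10⁻³ = 261.9 kN.
Base metal (shear rupture): φR_n = 0.75 × 0.6 × 400 × 10 × 210 × 10⁻³ = 378 kN.
Governing: weld metal.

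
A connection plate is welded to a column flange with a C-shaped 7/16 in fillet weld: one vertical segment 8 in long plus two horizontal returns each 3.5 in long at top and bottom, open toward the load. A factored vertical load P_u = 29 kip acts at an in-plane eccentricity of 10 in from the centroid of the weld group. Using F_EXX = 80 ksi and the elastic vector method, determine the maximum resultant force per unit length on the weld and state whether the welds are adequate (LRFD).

Total weld length L_w = 15 in. Treat welds as unit-width lines.
Centroid: x̄ = 2×3.5×1.75 / 15 = 0.8167 in from the vertical weld.
Polar moment about centroid: J = I_x + I_y = [8³/12 + 2×3.5×4²] + [8×0.8167² + 2(3.5³/12 + 3.5×0.9333²)] = 173.2 in³.
Direct shear f_v = P/L_w = 29 / 15 = 1.933 kip/in (vertical).
Torsion M = P·e = 29 × 10 = 290 kip·in.
Critical point at (x, y) = (2.683, 4) from centroid. f_tx = M·y/J = 6.696 kip/in; f_ty = M·x/J = 4.492 kip/in.
Resultant f_max = √[f_tx² + (f_v + f_ty)²] = √[6.696² + (1.933 + 4.492)²] = 9.28 kip/in.
Capacity per unit length: φr_n = 0.75 × 0.6 × 80 × (0.707 × 0.4375) = 11.14 kip/in.
9.28 ≤ 11.14 → adequate.

f_max ≈ 9.28 kip/in; adequate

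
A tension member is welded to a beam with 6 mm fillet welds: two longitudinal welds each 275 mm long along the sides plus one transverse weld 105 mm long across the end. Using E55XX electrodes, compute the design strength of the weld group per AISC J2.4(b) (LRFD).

E55XX → F_EXX = 550 MPa.
t_e = 0.707 × 6 = 4.242 mm.
R_nwl = 0.6 × 550 × 4.242 × 550 × 10⁻³ = 769.9 kN (longitudinal, 2 welds).
R_nwt = 0.6 × 550 × 4.242 × 105 × 10⁻³ = 147 kN (transverse, base value).
(i) R_nwl + R_nwt = 916.9 kN; (ii) 0.85 R_nwl + 1.5 R_nwt = 874.9 kN.
R_n = max = 916.9 kN [governs: (i)]; φR_n = 687.7 kN.

φR_n ≈ 688 kN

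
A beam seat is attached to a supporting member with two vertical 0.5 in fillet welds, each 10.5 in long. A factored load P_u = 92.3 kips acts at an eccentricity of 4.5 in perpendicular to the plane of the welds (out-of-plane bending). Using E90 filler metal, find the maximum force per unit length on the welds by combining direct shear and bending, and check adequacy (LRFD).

f_max ≈ 12.1 kip/in; adequate

E90XX → F_EXX = 90 ksi.
L_w = 2 × 10.5 = 21 in; section modulus (unit throat) S = 2 × L²/6 = 36.75 in².
Direct shear f_v = P/L_w = 92.3/21 = 4.395 kip/in.
Moment M = P × e = 92.3 × 4.5 = 415.35 kip·in; bending f_b = M/S = 11.3 kip/in.
f_max = √(f_v² + f_b²) = √(4.395² + 11.3²) = 12.13 kip/in.
φr_n = 0.75 × 0.6 × 90 × (0.707 × 0.5) = 14.32 kip/in → adequate.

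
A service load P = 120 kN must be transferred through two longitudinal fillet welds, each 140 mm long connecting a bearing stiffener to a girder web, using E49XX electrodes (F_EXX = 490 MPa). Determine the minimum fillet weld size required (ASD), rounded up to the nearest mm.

Total weld length L = 280 mm.
Required throat t_e = P × Ω / (0.6 F_EXX × L) = 120 × 2.0 / (0.6 × 490 × 280 × 10⁻³) = 2.915 mm.
Required leg w = t_e / 0.707 = 4.124 mm → use 5 mm.

w = 5 mm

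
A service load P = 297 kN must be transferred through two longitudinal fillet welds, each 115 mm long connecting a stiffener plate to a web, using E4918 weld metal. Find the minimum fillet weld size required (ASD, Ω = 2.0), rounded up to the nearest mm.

w = 13 mm

E49XX → F_EXX = 490 MPa.
Total weld length L = 230 mm.
Required throat t_e = P × Ω / (0.6 F_EXX × L) = 297 × 2.0 / (0.6 × 490 × 230 × 10⁻³) = 8.784 mm.
Required leg w = t_e / 0.707 = 12.42 mm → use 13 mm.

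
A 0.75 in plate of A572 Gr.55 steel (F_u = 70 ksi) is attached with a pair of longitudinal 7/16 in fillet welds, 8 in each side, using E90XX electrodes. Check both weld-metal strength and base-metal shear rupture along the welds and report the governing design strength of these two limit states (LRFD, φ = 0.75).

E90XX → F_EXX = 90 ksi.
t_e = 0.707 × 0.4375 = 0.3093 in; L = 16 in.
Weld metal: φR_n = 0.75 × 0.6 × 90 × 0.3093 × 16 = 200.4 kip.
Base metal (shear rupture): φR_n = 0.75 × 0.6 × 70 × 0.75 × 16 = 378 kip.
Governing: weld metal.

φR_n ≈ 200 kip (weld metal governs)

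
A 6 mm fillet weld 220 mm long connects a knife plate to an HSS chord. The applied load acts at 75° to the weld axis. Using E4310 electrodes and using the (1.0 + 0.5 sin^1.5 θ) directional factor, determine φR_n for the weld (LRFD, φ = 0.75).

E43XX → F_EXX = 430 MPa.
t_e = 0.707 × 6 = 4.242 mm; A_we = 4.242 × 220 = 933.2 mm².
Directional factor: 1.0 + 0.5 sin^1.5(75°) = 1.475.
F_nw = 0.6 × 430 × 1.475 = 380.5 MPa.
φR_n = 0.75 × 380.5 × 933.2 × 10⁻³ = 266.3 kN.

φR_n ≈ 266 kN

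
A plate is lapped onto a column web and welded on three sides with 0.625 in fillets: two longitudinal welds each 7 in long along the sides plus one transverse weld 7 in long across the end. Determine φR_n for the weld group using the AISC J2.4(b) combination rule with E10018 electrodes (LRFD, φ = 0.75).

E100XX → F_EXX = 100 ksi.
t_e = 0.707 × 0.625 = 0.4419 in.
R_nwl = 0.6 × 100 × 0.4419 × 14 = 371.2 kips (longitudinal, 2 welds).
R_nwt = 0.6 × 100 × 0.4419 × 7 = 185.6 kips (transverse, base value).
(i) R_nwl + R_nwt = 556.8 kips; (ii) 0.85 R_nwl + 1.5 R_nwt = 593.9 kips.
R_n = max = 593.9 kips [governs: (ii)]; φR_n = 445.4 kips.

φR_n ≈ 445 kips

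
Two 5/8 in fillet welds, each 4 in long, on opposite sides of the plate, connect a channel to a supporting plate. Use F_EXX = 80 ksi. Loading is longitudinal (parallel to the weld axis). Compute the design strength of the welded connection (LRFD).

Effective throat t_e = 0.707 × 0.625 = 0.4419 in.
Total length L = 8 in; A_we = 0.4419 × 8 = 3.535 in².
F_nw = 0.6 F_EXX = 0.6 × 80 = 48 ksi.
φR_n = 0.75 × 48 × 3.535 = 127.3 kip.

φR_n ≈ 127 kip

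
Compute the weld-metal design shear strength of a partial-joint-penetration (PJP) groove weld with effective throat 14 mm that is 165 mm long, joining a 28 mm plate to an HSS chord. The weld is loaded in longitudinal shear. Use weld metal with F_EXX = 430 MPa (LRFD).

φR_n ≈ 447 kN

Effective throat (given) t_e = 14 mm.
A_we = 14 × 165 = 2310 mm².
F_nw = 0.6 F_EXX = 258 MPa.
φR_n = 0.75 × 258 × 2310 × 10⁻³ = 447 kN.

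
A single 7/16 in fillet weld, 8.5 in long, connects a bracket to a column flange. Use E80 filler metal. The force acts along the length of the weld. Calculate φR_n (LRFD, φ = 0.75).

φR_n ≈ 94.6 kip

E80XX → F_EXX = 80 ksi.
Effective throat t_e = 0.707 × 0.4375 = 0.3093 in.
Total length L = 8.5 in; A_we = 0.3093 × 8.5 = 2.629 in².
F_nw = 0.6 F_EXX = 0.6 × 80 = 48 ksi.
φR_n = 0.75 × 48 × 2.629 = 94.65 kip.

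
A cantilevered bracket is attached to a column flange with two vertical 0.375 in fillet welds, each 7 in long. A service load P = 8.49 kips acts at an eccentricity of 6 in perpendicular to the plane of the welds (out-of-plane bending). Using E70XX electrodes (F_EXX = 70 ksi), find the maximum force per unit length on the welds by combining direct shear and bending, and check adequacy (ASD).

f_max ≈ 3.18 kip/in; adequate

L_w = 2 × 7 = 14 in; section modulus (unit throat) S = 2 × L²/6 = 16.33 in².
Direct shear f_v = P/L_w = 8.49/14 = 0.6064 kip/in.
Moment M = P × e = 8.49 × 6 = 50.94 kip·in; bending f_b = M/S = 3.119 kip/in.
f_max = √(f_v² + f_b²) = √(0.6064² + 3.119²) = 3.177 kip/in.
r_n/Ω = (1/2.0) × 0.6 × 70 × (0.707 × 0.375) = 5.568 kip/in → adequate.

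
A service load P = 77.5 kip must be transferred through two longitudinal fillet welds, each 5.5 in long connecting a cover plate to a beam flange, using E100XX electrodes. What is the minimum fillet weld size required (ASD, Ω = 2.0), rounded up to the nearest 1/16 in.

w = 3/8 in

E100XX → F_EXX = 100 ksi.
Total weld length L = 11 in.
Required throat t_e = P × Ω / (0.6 F_EXX × L) = 77.5 × 2.0 / (0.6 × 100 × 11) = 0.2348 in.
Required leg w = t_e / 0.707 = 0.3322 in → use 3/8 in.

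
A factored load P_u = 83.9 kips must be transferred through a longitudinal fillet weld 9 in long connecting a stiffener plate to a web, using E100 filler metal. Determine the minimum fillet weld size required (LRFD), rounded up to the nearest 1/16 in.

E100XX → F_EXX = 100 ksi.
Total weld length L = 9 in.
Required throat t_e = P_u / (φ × 0.6 F_EXX × L) = 83.9 / (0.75 × 0.6 × 100 × 9) = 0.2072 in.
Required leg w = t_e / 0.707 = 0.293 in → use 5/16 in.

w = 5/16 in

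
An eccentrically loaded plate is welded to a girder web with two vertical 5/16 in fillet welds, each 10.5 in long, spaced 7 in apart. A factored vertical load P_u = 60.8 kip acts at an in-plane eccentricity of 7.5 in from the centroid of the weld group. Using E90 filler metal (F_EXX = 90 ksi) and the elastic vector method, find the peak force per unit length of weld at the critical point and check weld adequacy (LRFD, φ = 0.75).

f_max ≈ 8.35 kip/in; adequate

Total weld length L_w = 21 in. Treat welds as unit-width lines.
Polar moment about centroid: J = 2[d³/12 + d(b/2)²] = 2[10.5³/12 + 10.5×3.5²] = 450.2 in³.
Direct shear f_v = P/L_w = 60.8 / 21 = 2.895 kip/in (vertical).
Torsion M = P·e = 60.8 × 7.5 = 456 kip·in.
Critical point at (x, y) = (3.5, 5.25) from centroid. f_tx = M·y/J = 5.318 kip/in; f_ty = M·x/J = 3.545 kip/in.
Resultant f_max = √[f_tx² + (f_v + f_ty)²] = √[5.318² + (2.895 + 3.545)²] = 8.352 kip/in.
Capacity per unit length: φr_n = 0.75 × 0.6 × 90 × (0.707 × 0.3125) = 8.948 kip/in.
8.352 ≤ 8.948 → adequate.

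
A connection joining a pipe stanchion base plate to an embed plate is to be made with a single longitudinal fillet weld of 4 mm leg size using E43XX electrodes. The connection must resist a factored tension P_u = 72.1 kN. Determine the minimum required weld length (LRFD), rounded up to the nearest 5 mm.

L = 135 mm

E43XX → F_EXX = 430 MPa.
Throat t_e = 0.707 × 4 = 2.828 mm.
φr_n = 0.75 × 0.6 × 430 × 2.828 × 10⁻³ = 0.5472 kN/mm.
L_req = P_u / φr_n = 72.1 / 0.5472 = 131.8 mm total.
Round up → use L = 135 mm.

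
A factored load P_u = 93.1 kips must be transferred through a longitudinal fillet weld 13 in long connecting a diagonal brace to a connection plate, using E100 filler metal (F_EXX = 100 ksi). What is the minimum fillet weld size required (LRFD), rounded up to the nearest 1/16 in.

Total weld length L = 13 in.
Required throat t_e = P_u / (φ × 0.6 F_EXX × L) = 93.1 / (0.75 × 0.6 × 100 × 13) = 0.1591 in.
Required leg w = t_e / 0.707 = 0.2251 in → use 1/4 in.

w = 1/4 in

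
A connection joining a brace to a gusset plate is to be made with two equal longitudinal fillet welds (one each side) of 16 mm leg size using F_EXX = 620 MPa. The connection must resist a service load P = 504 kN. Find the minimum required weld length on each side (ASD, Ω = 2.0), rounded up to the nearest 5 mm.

L = 120 mm on each side

Throat t_e = 0.707 × 16 = 11.31 mm.
r_n/Ω = (0.6 × 620 × 11.31) / 2.0 = 2104 N/mm = 2.104 kN/mm.
L_req = P / (r_n/Ω) = 504 / 2.104 = 239.5 mm total.
Per side: 239.5 / 2 = 119.8 mm.
Round up → use L = 120 mm on each side.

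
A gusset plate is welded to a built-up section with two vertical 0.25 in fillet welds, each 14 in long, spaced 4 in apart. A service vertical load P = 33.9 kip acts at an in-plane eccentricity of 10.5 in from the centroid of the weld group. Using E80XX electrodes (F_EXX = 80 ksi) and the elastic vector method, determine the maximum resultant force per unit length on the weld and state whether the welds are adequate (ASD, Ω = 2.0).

Total weld length L_w = 28 in. Treat welds as unit-width lines.
Polar moment about centroid: J = 2[d³/12 + d(b/2)²] = 2[14³/12 + 14×2²] = 569.3 in³.
Direct shear f_v = P/L_w = 33.9 / 28 = 1.211 kip/in (vertical).
Torsion M = P·e = 33.9 × 10.5 = 355.95 kip·in.
Critical point at (x, y) = (2, 7) from centroid. f_tx = M·y/J = 4.376 kip/in; f_ty = M·x/J = 1.25 kip/in.
Resultant f_max = √[f_tx² + (f_v + f_ty)²] = √[4.376² + (1.211 + 1.25)²] = 5.021 kip/in.
Capacity per unit length: r_n/Ω = (1/2.0) × 0.6 × 80 × (0.707 × 0.25) = 4.242 kip/in.
5.021 > 4.242 → NOT adequate.

f_max ≈ 5.02 kip/in; NOT adequate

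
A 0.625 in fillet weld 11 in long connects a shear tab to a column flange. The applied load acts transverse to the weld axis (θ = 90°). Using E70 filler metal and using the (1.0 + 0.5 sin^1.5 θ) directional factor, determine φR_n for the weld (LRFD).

φR_n ≈ 230 kips

E70XX → F_EXX = 70 ksi.
t_e = 0.707 × 0.625 = 0.4419 in; A_we = 0.4419 × 11 = 4.861 in².
Directional factor: 1.0 + 0.5 sin^1.5(90°) = 1.5.
F_nw = 0.6 × 70 × 1.5 = 63 ksi.
φR_n = 0.75 × 63 × 4.861 = 229.7 kips.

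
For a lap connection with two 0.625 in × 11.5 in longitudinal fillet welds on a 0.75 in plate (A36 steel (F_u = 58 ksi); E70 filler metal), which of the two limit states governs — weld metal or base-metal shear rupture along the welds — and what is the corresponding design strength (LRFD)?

E70XX → F_EXX = 70 ksi.
t_e = 0.707 × 0.625 = 0.4419 in; L = 23 in.
Weld metal: φR_n = 0.75 × 0.6 × 70 × 0.4419 × 23 = 320.1 kips.
Base metal (shear rupture): φR_n = 0.75 × 0.6 × 58 × 0.75 × 23 = 450.2 kips.
Governing: weld metal.

φR_n ≈ 320 kips (weld metal governs)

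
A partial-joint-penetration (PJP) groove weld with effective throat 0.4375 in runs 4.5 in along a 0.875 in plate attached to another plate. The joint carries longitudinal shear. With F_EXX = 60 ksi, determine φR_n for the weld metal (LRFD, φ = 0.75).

Effective throat (given) t_e = 0.4375 in.
A_we = 0.4375 × 4.5 = 1.969 in².
F_nw = 0.6 F_EXX = 36 ksi.
φR_n = 0.75 × 36 × 1.969 = 53.16 kips.

φR_n ≈ 53.2 kips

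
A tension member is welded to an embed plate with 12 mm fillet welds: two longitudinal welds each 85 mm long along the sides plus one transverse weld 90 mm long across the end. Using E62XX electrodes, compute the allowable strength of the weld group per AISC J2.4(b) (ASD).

E62XX → F_EXX = 620 MPa.
t_e = 0.707 × 12 = 8.484 mm.
R_nwl = 0.6 × 620 × 8.484 × 170 × 10⁻³ = 536.5 kN (longitudinal, 2 welds).
R_nwt = 0.6 × 620 × 8.484 × 90 × 10⁻³ = 284 kN (transverse, base value).
(i) R_nwl + R_nwt = 820.6 kN; (ii) 0.85 R_nwl + 1.5 R_nwt = 882.1 kN.
R_n = max = 882.1 kN [governs: (ii)]; R_n/Ω = 441.1 kN.

R_n/Ω ≈ 441 kN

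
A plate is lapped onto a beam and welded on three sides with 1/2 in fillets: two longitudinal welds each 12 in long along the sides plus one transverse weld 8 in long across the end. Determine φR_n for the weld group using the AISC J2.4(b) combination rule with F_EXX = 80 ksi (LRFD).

t_e = 0.707 × 0.5 = 0.3535 in.
R_nwl = 0.6 × 80 × 0.3535 × 24 = 407.2 kips (longitudinal, 2 welds).
R_nwt = 0.6 × 80 × 0.3535 × 8 = 135.7 kips (transverse, base value).
(i) R_nwl + R_nwt = 543 kips; (ii) 0.85 R_nwl + 1.5 R_nwt = 549.8 kips.
R_n = max = 549.8 kips [governs: (ii)]; φR_n = 412.3 kips.

φR_n ≈ 412 kips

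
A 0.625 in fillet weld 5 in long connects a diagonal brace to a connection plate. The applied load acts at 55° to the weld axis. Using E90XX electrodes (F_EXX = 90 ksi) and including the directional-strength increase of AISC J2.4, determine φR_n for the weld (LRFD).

t_e = 0.707 × 0.625 = 0.4419 in; A_we = 0.4419 × 5 = 2.209 in².
Directional factor: 1.0 + 0.5 sin^1.5(55°) = 1.371.
F_nw = 0.6 × 90 × 1.371 = 74.02 ksi.
φR_n = 0.75 × 74.02 × 2.209 = 122.6 kips.

φR_n ≈ 123 kips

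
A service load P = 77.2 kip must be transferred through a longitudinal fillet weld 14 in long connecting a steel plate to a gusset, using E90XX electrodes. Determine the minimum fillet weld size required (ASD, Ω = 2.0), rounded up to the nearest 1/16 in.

w = 5/16 in

E90XX → F_EXX = 90 ksi.
Total weld length L = 14 in.
Required throat t_e = P × Ω / (0.6 F_EXX × L) = 77.2 × 2.0 / (0.6 × 90 × 14) = 0.2042 in.
Required leg w = t_e / 0.707 = 0.2889 in → use 5/16 in.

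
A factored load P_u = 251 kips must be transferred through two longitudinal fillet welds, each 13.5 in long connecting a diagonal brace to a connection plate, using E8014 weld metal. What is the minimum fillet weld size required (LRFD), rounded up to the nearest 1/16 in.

w = 3/8 in

E80XX → F_EXX = 80 ksi.
Total weld length L = 27 in.
Required throat t_e = P_u / (φ × 0.6 F_EXX × L) = 251 / (0.75 × 0.6 × 80 × 27) = 0.2582 in.
Required leg w = t_e / 0.707 = 0.3652 in → use 3/8 in.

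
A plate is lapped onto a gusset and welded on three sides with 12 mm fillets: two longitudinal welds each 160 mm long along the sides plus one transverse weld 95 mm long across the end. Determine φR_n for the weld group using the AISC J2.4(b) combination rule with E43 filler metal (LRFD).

E43XX → F_EXX = 430 MPa.
t_e = 0.707 × 12 = 8.484 mm.
R_nwl = 0.6 × 430 × 8.484 × 320 × 10⁻³ = 700.4 kN (longitudinal, 2 welds).
R_nwt = 0.6 × 430 × 8.484 × 95 × 10⁻³ = 207.9 kN (transverse, base value).
(i) R_nwl + R_nwt = 908.4 kN; (ii) 0.85 R_nwl + 1.5 R_nwt = 907.3 kN.
R_n = max = 908.4 kN [governs: (i)]; φR_n = 681.3 kN.

φR_n ≈ 681 kN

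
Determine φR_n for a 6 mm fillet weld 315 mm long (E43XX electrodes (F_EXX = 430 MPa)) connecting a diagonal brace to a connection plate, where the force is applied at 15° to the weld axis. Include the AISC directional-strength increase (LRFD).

t_e = 0.707 × 6 = 4.242 mm; A_we = 4.242 × 315 = 1336 mm².
Directional factor: 1.0 + 0.5 sin^1.5(15°) = 1.066.
F_nw = 0.6 × 430 × 1.066 = 275 MPa.
φR_n = 0.75 × 275 × 1336 × 10⁻³ = 275.6 kN.

φR_n ≈ 276 kN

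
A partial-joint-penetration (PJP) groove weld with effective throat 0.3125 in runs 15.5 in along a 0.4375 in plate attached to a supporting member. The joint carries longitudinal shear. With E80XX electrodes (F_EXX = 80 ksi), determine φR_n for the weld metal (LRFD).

Effective throat (given) t_e = 0.3125 in.
A_we = 0.3125 × 15.5 = 4.844 in².
F_nw = 0.6 F_EXX = 48 ksi.
φR_n = 0.75 × 48 × 4.844 = 174.4 kip.

φR_n ≈ 174 kip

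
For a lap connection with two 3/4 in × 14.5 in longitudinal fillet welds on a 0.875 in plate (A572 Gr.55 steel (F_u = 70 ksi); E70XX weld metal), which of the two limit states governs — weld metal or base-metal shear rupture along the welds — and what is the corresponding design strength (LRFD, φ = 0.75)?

φR_n ≈ 484 kips (weld metal governs)

E70XX → F_EXX = 70 ksi.
t_e = 0.707 × 0.75 = 0.5302 in; L = 29 in.
Weld metal: φR_n = 0.75 × 0.6 × 70 × 0.5302 × 29 = 484.4 kips.
Base metal (shear rupture): φR_n = 0.75 × 0.6 × 70 × 0.875 × 29 = 799.3 kips.
Governing: weld metal.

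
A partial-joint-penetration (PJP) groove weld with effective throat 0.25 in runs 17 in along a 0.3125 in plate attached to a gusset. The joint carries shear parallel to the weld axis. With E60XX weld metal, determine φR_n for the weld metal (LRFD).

E60XX → F_EXX = 60 ksi.
Effective throat (given) t_e = 0.25 in.
A_we = 0.25 × 17 = 4.25 in².
F_nw = 0.6 F_EXX = 36 ksi.
φR_n = 0.75 × 36 × 4.25 = 114.8 kips.

φR_n ≈ 115 kips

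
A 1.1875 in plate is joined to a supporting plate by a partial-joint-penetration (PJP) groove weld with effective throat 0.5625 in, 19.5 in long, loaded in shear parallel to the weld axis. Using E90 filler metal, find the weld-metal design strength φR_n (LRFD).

E90XX → F_EXX = 90 ksi.
Effective throat (given) t_e = 0.5625 in.
A_we = 0.5625 × 19.5 = 10.97 in².
F_nw = 0.6 F_EXX = 54 ksi.
φR_n = 0.75 × 54 × 10.97 = 444.2 kips.

φR_n ≈ 444 kips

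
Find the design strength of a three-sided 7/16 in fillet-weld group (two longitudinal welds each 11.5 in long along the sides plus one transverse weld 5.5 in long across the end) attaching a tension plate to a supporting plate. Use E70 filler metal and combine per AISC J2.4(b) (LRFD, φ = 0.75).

φR_n ≈ 278 kip

E70XX → F_EXX = 70 ksi.
t_e = 0.707 × 0.4375 = 0.3093 in.
R_nwl = 0.6 × 70 × 0.3093 × 23 = 298.8 kip (longitudinal, 2 welds).
R_nwt = 0.6 × 70 × 0.3093 × 5.5 = 71.45 kip (transverse, base value).
(i) R_nwl + R_nwt = 370.2 kip; (ii) 0.85 R_nwl + 1.5 R_nwt = 361.2 kip.
R_n = max = 370.2 kip [governs: (i)]; φR_n = 277.7 kip.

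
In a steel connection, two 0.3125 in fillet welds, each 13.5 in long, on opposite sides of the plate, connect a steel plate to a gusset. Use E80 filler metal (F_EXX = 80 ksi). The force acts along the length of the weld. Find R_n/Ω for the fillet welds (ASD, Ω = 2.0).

Effective throat t_e = 0.707 × 0.3125 = 0.2209 in.
Total length L = 27 in; A_we = 0.2209 × 27 = 5.965 in².
F_nw = 0.6 F_EXX = 0.6 × 80 = 48 ksi.
R_n = 48 × 5.965 = 286.3 kips; R_n/Ω = 286.3/2.0 = 143.2 kips.

R_n/Ω ≈ 143 kips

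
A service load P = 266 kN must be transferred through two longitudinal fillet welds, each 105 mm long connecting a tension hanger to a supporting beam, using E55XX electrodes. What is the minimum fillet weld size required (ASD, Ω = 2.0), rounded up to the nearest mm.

w = 11 mm

E55XX → F_EXX = 550 MPa.
Total weld length L = 210 mm.
Required throat t_e = P × Ω / (0.6 F_EXX × L) = 266 × 2.0 / (0.6 × 550 × 210 × 10⁻³) = 7.677 mm.
Required leg w = t_e / 0.707 = 10.86 mm → use 11 mm.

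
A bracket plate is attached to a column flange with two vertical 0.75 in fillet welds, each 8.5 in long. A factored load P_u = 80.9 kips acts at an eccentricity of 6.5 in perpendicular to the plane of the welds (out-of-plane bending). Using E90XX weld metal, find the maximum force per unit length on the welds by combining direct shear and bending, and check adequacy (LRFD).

f_max ≈ 22.3 kip/in; NOT adequate

E90XX → F_EXX = 90 ksi.
L_w = 2 × 8.5 = 17 in; section modulus (unit throat) S = 2 × L²/6 = 24.08 in².
Direct shear f_v = P/L_w = 80.9/17 = 4.759 kip/in.
Moment M = P × e = 80.9 × 6.5 = 525.85 kip·in; bending f_b = M/S = 21.83 kip/in.
f_max = √(f_v² + f_b²) = √(4.759² + 21.83²) = 22.35 kip/in.
φr_n = 0.75 × 0.6 × 90 × (0.707 × 0.75) = 21.48 kip/in → NOT adequate.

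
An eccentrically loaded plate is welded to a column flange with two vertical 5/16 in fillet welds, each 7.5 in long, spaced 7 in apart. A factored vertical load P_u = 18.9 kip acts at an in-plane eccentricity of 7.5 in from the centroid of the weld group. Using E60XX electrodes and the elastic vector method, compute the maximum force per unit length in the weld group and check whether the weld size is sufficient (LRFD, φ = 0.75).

E60XX → F_EXX = 60 ksi.
Total weld length L_w = 15 in. Treat welds as unit-width lines.
Polar moment about centroid: J = 2[d³/12 + d(b/2)²] = 2[7.5³/12 + 7.5×3.5²] = 254.1 in³.
Direct shear f_v = P/L_w = 18.9 / 15 = 1.26 kip/in (vertical).
Torsion M = P·e = 18.9 × 7.5 = 141.75 kip·in.
Critical point at (x, y) = (3.5, 3.75) from centroid. f_tx = M·y/J = 2.092 kip/in; f_ty = M·x/J = 1.953 kip/in.
Resultant f_max = √[f_tx² + (f_v + f_ty)²] = √[2.092² + (1.26 + 1.953)²] = 3.834 kip/in.
Capacity per unit length: φr_n = 0.75 × 0.6 × 60 × (0.707 × 0.3125) = 5.965 kip/in.
3.834 ≤ 5.965 → adequate.

f_max ≈ 3.83 kip/in; adequate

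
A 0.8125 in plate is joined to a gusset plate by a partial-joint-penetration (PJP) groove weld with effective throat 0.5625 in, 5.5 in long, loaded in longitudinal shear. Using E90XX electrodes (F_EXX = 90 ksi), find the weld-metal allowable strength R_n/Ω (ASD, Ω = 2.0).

R_n/Ω ≈ 83.5 kips

Effective throat (given) t_e = 0.5625 in.
A_we = 0.5625 × 5.5 = 3.094 in².
F_nw = 0.6 F_EXX = 54 ksi.
R_n/Ω = (54 × 3.094) / 2.0 = 83.53 kips.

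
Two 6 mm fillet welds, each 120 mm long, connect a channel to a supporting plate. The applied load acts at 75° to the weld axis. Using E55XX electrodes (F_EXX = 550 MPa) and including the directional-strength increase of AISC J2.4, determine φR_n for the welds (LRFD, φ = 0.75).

φR_n ≈ 372 kN

t_e = 0.707 × 6 = 4.242 mm; A_we = 4.242 × 240 = 1018 mm².
Directional factor: 1.0 + 0.5 sin^1.5(75°) = 1.475.
F_nw = 0.6 × 550 × 1.475 = 486.6 MPa.
φR_n = 0.75 × 486.6 × 1018 × 10⁻³ = 371.6 kN.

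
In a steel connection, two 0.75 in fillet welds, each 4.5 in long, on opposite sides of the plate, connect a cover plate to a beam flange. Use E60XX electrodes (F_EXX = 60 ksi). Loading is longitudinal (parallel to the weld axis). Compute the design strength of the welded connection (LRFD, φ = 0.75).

φR_n ≈ 129 kips

Effective throat t_e = 0.707 × 0.75 = 0.5302 in.
Total length L = 9 in; A_we = 0.5302 × 9 = 4.772 in².
F_nw = 0.6 F_EXX = 0.6 × 60 = 36 ksi.
φR_n = 0.75 × 36 × 4.772 = 128.9 kips.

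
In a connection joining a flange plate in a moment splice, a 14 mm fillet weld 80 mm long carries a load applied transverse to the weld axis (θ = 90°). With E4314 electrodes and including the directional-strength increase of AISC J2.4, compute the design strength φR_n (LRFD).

φR_n ≈ 230 kN

E43XX → F_EXX = 430 MPa.
t_e = 0.707 × 14 = 9.898 mm; A_we = 9.898 × 80 = 791.8 mm².
Directional factor: 1.0 + 0.5 sin^1.5(90°) = 1.5.
F_nw = 0.6 × 430 × 1.5 = 387 MPa.
φR_n = 0.75 × 387 × 791.8 × 10⁻³ = 229.8 kN.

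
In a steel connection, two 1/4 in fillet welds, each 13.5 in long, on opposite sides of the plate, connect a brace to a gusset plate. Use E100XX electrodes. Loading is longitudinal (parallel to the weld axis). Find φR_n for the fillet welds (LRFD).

E100XX → F_EXX = 100 ksi.
Effective throat t_e = 0.707 × 0.25 = 0.1767 in.
Total length L = 27 in; A_we = 0.1767 × 27 = 4.772 in².
F_nw = 0.6 F_EXX = 0.6 × 100 = 60 ksi.
φR_n = 0.75 × 60 × 4.772 = 214.8 kips.

φR_n ≈ 215 kips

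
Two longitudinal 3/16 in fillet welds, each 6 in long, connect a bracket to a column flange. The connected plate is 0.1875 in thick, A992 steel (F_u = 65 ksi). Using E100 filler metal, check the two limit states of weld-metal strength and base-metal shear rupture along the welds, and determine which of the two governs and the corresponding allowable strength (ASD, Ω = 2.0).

R_n/Ω ≈ 43.9 kips (base-metal shear rupture governs)

E100XX → F_EXX = 100 ksi.
t_e = 0.707 × 0.1875 = 0.1326 in; L = 12 in.
Weld metal: R_n/Ω = (1/2.0) × 0.6 × 100 × 0.1326 × 12 = 47.72 kips.
Base metal (shear rupture): R_n/Ω = (1/2.0) × 0.6 × 65 × 0.1875 × 12 = 43.88 kips.
Governing: base-metal shear rupture.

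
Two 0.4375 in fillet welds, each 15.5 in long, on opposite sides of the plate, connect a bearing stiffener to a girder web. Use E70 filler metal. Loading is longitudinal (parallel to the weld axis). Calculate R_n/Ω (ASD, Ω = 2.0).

E70XX → F_EXX = 70 ksi.
Effective throat t_e = 0.707 × 0.4375 = 0.3093 in.
Total length L = 31 in; A_we = 0.3093 × 31 = 9.589 in².
F_nw = 0.6 F_EXX = 0.6 × 70 = 42 ksi.
R_n = 42 × 9.589 = 402.7 kips; R_n/Ω = 402.7/2.0 = 201.4 kips.

R_n/Ω ≈ 201 kips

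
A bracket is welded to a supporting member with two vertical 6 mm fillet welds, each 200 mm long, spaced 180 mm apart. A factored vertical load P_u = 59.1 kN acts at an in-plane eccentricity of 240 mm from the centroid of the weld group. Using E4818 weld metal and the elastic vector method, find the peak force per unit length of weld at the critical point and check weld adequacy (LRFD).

E48XX → F_EXX = 480 MPa.
Total weld length L_w = 400 mm. Treat welds as unit-width lines.
Polar moment about centroid: J = 2[d³/12 + d(b/2)²] = 2[200³/12 + 200×90²] = 4573000 mm³.
Direct shear f_v = P/L_w = 59.1×10³ / 400 = 147.8 N/mm (vertical).
Torsion M = P·e = 59.1×10³ × 240 = 14184000 N·mm.
Critical point at (x, y) = (90, 100) from centroid. f_tx = M·y/J = 310.1 N/mm; f_ty = M·x/J = 279.1 N/mm.
Resultant f_max = √[f_tx² + (f_v + f_ty)²] = √[310.1² + (147.8 + 279.1)²] = 527.7 N/mm.
Capacity per unit length: φr_n = 0.75 × 0.6 × 480 × (0.707 × 6) = 916.3 N/mm.
527.7 ≤ 916.3 → adequate.

f_max ≈ 528 N/mm; adequate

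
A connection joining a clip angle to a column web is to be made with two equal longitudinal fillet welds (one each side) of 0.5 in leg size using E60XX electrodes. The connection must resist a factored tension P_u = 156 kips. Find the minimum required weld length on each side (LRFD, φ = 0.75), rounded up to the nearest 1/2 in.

L = 8.5 in on each side

E60XX → F_EXX = 60 ksi.
Throat t_e = 0.707 × 0.5 = 0.3535 in.
φr_n = 0.75 × 0.6 × 60 × 0.3535 = 9.544 kips/in.
L_req = P_u / φr_n = 156 / 9.544 = 16.34 in total.
Per side: 16.34 / 2 = 8.172 in.
Round up → use L = 8.5 in on each side.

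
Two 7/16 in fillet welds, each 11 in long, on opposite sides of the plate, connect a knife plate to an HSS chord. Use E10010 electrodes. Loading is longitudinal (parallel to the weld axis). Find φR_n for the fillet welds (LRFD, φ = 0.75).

E100XX → F_EXX = 100 ksi.
Effective throat t_e = 0.707 × 0.4375 = 0.3093 in.
Total length L = 22 in; A_we = 0.3093 × 22 = 6.805 in².
F_nw = 0.6 F_EXX = 0.6 × 100 = 60 ksi.
φR_n = 0.75 × 60 × 6.805 = 306.2 kips.

φR_n ≈ 306 kips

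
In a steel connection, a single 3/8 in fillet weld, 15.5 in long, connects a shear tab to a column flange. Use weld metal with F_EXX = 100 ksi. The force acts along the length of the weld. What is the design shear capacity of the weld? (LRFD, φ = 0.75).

Effective throat t_e = 0.707 × 0.375 = 0.2651 in.
Total length L = 15.5 in; A_we = 0.2651 × 15.5 = 4.109 in².
F_nw = 0.6 F_EXX = 0.6 × 100 = 60 ksi.
φR_n = 0.75 × 60 × 4.109 = 184.9 kips.

φR_n ≈ 185 kips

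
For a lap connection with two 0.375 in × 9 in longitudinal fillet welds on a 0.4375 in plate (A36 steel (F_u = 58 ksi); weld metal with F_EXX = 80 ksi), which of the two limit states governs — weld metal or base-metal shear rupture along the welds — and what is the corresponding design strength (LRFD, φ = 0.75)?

φR_n ≈ 172 kips (weld metal governs)

t_e = 0.707 × 0.375 = 0.2651 in; L = 18 in.
Weld metal: φR_n = 0.75 × 0.6 × 80 × 0.2651 × 18 = 171.8 kips.
Base metal (shear rupture): φR_n = 0.75 × 0.6 × 58 × 0.4375 × 18 = 205.5 kips.
Governing: weld metal.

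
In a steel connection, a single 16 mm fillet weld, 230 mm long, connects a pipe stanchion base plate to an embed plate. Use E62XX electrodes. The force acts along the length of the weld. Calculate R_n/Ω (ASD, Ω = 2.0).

E62XX → F_EXX = 620 MPa.
Effective throat t_e = 0.707 × 16 = 11.31 mm.
Total length L = 230 mm; A_we = 11.31 × 230 = 2602 mm².
F_nw = 0.6 F_EXX = 0.6 × 620 = 372 MPa.
R_n = 372 × 2602 × 10⁻³ = 967.9 kN; R_n/Ω = 967.9/2.0 = 483.9 kN.

R_n/Ω ≈ 484 kN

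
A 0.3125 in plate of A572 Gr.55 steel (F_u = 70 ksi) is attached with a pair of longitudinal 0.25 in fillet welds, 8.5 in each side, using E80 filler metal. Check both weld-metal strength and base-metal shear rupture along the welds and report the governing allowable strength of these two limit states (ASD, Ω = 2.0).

E80XX → F_EXX = 80 ksi.
t_e = 0.707 × 0.25 = 0.1767 in; L = 17 in.
Weld metal: R_n/Ω = (1/2.0) × 0.6 × 80 × 0.1767 × 17 = 72.11 kip.
Base metal (shear rupture): R_n/Ω = (1/2.0) × 0.6 × 70 × 0.3125 × 17 = 111.6 kip.
Governing: weld metal.

R_n/Ω ≈ 72.1 kip (weld metal governs)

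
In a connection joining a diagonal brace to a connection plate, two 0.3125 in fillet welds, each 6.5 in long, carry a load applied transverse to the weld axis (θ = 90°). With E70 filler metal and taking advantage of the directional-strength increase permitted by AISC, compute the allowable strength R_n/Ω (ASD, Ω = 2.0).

E70XX → F_EXX = 70 ksi.
t_e = 0.707 × 0.3125 = 0.2209 in; A_we = 0.2209 × 13 = 2.872 in².
Directional factor: 1.0 + 0.5 sin^1.5(90°) = 1.5.
F_nw = 0.6 × 70 × 1.5 = 63 ksi.
R_n/Ω = (63 × 2.872) / 2.0 = 90.47 kip.

R_n/Ω ≈ 90.5 kip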